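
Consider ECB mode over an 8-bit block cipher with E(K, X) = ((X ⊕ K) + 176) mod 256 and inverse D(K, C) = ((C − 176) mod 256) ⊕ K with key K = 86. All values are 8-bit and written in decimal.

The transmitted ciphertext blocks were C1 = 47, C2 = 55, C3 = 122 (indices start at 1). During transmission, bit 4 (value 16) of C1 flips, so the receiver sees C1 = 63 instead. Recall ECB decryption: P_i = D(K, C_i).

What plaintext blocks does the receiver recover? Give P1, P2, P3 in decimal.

Only C1 changed, to 63. In ECB, a change in C_i affects only P_i. Decrypting the received ciphertext:
P1: D(K, 63) = 217.
P2: D(K, 55) = 209.
P3: D(K, 122) = 156.
Blocks that differ from the original plaintext: P1.

P1 = 217, P2 = 209, P3 = 156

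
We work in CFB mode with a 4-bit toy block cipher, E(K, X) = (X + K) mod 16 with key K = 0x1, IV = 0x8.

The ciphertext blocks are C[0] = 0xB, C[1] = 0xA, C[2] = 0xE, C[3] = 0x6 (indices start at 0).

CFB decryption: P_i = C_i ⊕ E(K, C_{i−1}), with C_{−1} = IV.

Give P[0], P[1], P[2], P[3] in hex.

P[0]: E(K, 0x8) = 0x9; 0xB ⊕ 0x9 = 0x2.
P[1]: E(K, 0xB) = 0xC; 0xA ⊕ 0xC = 0x6.
P[2]: E(K, 0xA) = 0xB; 0xE ⊕ 0xB = 0x5.
P[3]: E(K, 0xE) = 0xF; 0x6 ⊕ 0xF = 0x9.

P[0] = 0x2, P[1] = 0x6, P[2] = 0x5, P[3] = 0x9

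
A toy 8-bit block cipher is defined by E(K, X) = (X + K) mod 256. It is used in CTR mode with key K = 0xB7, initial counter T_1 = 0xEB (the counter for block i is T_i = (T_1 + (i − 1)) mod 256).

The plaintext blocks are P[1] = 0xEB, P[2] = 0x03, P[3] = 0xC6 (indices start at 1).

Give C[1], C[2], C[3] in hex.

CTR encryption: S_i = E(K, T_i) where T_i is the counter for block i; C_i = P_i ⊕ S_i.
C[1]: T = 0xEB, S = E(K, T) = 0xA2; 0xEB ⊕ 0xA2 = 0x49.
C[2]: T = 0xEC, S = E(K, T) = 0xA3; 0x03 ⊕ 0xA3 = 0xA0.
C[3]: T = 0xED, S = E(K, T) = 0xA4; 0xC6 ⊕ 0xA4 = 0x62.

C[1] = 0x49, C[2] = 0xA0, C[3] = 0x62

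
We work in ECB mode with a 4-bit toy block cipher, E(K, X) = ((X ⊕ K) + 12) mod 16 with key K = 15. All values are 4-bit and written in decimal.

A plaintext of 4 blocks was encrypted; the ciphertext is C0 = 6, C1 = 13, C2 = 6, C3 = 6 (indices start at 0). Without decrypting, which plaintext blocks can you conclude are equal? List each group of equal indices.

P0 = P2 = P3

ECB encrypts each block independently with the same key, so equal ciphertext blocks imply equal plaintext blocks.
C0 = C2 = C3 = 6, so P0 = P2 = P3.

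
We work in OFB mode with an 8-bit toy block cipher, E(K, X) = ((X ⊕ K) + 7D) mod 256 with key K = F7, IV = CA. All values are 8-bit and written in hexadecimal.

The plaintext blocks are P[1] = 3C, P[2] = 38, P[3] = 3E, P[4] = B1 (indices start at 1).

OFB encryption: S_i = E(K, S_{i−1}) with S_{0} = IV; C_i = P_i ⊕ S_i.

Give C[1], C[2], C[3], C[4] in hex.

C[1]: S = E(K, CA) = BA; 3C ⊕ BA = 86.
C[2]: S = E(K, BA) = CA; 38 ⊕ CA = F2.
C[3]: S = E(K, CA) = BA; 3E ⊕ BA = 84.
C[4]: S = E(K, BA) = CA; B1 ⊕ CA = 7B.

C[1] = 86, C[2] = F2, C[3] = 84, C[4] = 7B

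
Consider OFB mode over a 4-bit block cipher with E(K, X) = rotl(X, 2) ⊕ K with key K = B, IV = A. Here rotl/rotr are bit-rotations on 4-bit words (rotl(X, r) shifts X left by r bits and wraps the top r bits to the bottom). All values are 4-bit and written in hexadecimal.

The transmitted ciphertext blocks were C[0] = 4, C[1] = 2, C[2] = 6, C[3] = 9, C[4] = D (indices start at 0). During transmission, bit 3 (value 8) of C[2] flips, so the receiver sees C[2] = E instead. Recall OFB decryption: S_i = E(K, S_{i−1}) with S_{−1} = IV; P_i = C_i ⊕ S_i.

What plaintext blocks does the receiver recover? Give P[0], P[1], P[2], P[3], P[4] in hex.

P[0] = 5, P[1] = D, P[2] = A, P[3] = 3, P[4] = C

Only C[2] changed, to E. In OFB, a change in C_i flips the same bit in P_i only; the keystream is unaffected. Decrypting the received ciphertext:
P[0]: S = E(K, A) = 1; 4 ⊕ 1 = 5.
P[1]: S = E(K, 1) = F; 2 ⊕ F = D.
P[2]: S = E(K, F) = 4; E ⊕ 4 = A.
P[3]: S = E(K, 4) = A; 9 ⊕ A = 3.
P[4]: S = E(K, A) = 1; D ⊕ 1 = C.
Blocks that differ from the original plaintext: P[2].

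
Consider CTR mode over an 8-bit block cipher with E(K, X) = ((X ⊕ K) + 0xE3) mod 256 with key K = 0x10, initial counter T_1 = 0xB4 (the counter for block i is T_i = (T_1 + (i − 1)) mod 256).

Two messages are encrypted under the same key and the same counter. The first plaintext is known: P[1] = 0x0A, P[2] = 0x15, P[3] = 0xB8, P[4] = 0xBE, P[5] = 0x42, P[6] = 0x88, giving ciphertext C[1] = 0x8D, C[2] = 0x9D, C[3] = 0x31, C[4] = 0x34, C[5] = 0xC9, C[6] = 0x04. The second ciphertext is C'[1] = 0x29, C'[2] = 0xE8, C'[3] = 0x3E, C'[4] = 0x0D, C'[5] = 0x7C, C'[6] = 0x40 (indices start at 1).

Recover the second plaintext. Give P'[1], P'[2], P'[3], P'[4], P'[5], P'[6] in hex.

P'[1] = 0xAE, P'[2] = 0x60, P'[3] = 0xB7, P'[4] = 0x87, P'[5] = 0xF7, P'[6] = 0xCC

In CTR with a reused counter, both messages share the same keystream S_i, so C_i ⊕ C'_i = P_i ⊕ P'_i and thus P'_i = P_i ⊕ C_i ⊕ C'_i.
P'[1]: 0x0A ⊕ 0x8D ⊕ 0x29 = 0xAE.
P'[2]: 0x15 ⊕ 0x9D ⊕ 0xE8 = 0x60.
P'[3]: 0xB8 ⊕ 0x31 ⊕ 0x3E = 0xB7.
P'[4]: 0xBE ⊕ 0x34 ⊕ 0x0D = 0x87.
P'[5]: 0x42 ⊕ 0xC9 ⊕ 0x7C = 0xF7.
P'[6]: 0x88 ⊕ 0x04 ⊕ 0x40 = 0xCC.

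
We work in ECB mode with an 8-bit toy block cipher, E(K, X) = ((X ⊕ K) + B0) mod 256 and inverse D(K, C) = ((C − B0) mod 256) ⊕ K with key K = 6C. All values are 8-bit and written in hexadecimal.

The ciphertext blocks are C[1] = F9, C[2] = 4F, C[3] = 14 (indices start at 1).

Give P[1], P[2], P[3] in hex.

P[1] = 25, P[2] = F3, P[3] = 08

ECB decryption: P_i = D(K, C_i).
P[1]: D(K, F9) = 25.
P[2]: D(K, 4F) = F3.
P[3]: D(K, 14) = 08.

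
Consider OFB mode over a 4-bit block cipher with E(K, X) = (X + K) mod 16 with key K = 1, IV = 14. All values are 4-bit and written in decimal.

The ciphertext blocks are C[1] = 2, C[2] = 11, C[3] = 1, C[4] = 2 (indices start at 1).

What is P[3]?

OFB decryption: S_i = E(K, S_{i−1}) with S_{0} = IV; P_i = C_i ⊕ S_i.
P[1]: S = E(K, 14) = 15; 2 ⊕ 15 = 13.
P[2]: S = E(K, 15) = 0; 11 ⊕ 0 = 11.
P[3]: S = E(K, 0) = 1; 1 ⊕ 1 = 0.

P[3] = 0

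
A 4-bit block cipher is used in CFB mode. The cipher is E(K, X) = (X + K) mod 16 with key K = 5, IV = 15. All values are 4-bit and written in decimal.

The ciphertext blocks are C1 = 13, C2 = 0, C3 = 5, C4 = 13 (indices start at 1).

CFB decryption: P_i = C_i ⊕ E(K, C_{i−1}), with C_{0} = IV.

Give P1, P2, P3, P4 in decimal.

P1 = 9, P2 = 2, P3 = 0, P4 = 7

P1: E(K, 15) = 4; 13 ⊕ 4 = 9.
P2: E(K, 13) = 2; 0 ⊕ 2 = 2.
P3: E(K, 0) = 5; 5 ⊕ 5 = 0.
P4: E(K, 5) = 10; 13 ⊕ 10 = 7.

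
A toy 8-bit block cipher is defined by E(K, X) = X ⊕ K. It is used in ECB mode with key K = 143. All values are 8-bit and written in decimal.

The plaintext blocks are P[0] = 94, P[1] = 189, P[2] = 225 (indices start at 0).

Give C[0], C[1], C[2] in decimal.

ECB encryption: C_i = E(K, P_i).
C[0]: E(K, 94) = 209.
C[1]: E(K, 189) = 50.
C[2]: E(K, 225) = 110.

C[0] = 209, C[1] = 50, C[2] = 110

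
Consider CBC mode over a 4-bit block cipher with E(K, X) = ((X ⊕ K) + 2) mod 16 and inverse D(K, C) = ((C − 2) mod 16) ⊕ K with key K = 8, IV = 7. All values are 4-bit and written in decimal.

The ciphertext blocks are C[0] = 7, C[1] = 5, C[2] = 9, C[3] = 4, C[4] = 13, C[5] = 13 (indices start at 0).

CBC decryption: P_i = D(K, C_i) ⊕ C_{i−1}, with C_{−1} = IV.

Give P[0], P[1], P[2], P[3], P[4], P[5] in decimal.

P[0] = 10, P[1] = 12, P[2] = 10, P[3] = 3, P[4] = 7, P[5] = 14

P[0]: D(K, 7) = 13; 13 ⊕ 7 = 10.
P[1]: D(K, 5) = 11; 11 ⊕ 7 = 12.
P[2]: D(K, 9) = 15; 15 ⊕ 5 = 10.
P[3]: D(K, 4) = 10; 10 ⊕ 9 = 3.
P[4]: D(K, 13) = 3; 3 ⊕ 4 = 7.
P[5]: D(K, 13) = 3; 3 ⊕ 13 = 14.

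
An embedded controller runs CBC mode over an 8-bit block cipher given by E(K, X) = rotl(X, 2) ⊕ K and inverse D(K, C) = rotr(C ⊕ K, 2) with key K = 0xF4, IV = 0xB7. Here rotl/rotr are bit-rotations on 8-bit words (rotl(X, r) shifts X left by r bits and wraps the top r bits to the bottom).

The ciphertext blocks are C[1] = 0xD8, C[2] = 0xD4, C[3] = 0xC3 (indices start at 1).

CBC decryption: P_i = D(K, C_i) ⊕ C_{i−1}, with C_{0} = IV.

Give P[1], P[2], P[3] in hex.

P[1]: D(K, 0xD8) = 0x0B; 0x0B ⊕ 0xB7 = 0xBC.
P[2]: D(K, 0xD4) = 0x08; 0x08 ⊕ 0xD8 = 0xD0.
P[3]: D(K, 0xC3) = 0xCD; 0xCD ⊕ 0xD4 = 0x19.

P[1] = 0xBC, P[2] = 0xD0, P[3] = 0x19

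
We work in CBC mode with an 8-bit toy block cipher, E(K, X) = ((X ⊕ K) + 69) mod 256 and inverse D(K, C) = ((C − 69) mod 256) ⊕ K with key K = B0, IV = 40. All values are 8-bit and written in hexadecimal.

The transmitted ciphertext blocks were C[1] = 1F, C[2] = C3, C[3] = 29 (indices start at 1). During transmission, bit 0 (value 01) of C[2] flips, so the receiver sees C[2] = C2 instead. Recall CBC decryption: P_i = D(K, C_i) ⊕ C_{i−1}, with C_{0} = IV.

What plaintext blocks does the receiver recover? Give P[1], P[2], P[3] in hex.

Only C[2] changed, to C2. In CBC, a change in C_i garbles P_i and flips the same bit in P_{i+1}. Decrypting the received ciphertext:
P[1]: D(K, 1F) = 06; 06 ⊕ 40 = 46.
P[2]: D(K, C2) = E9; E9 ⊕ 1F = F6.
P[3]: D(K, 29) = 70; 70 ⊕ C2 = B2.
Blocks that differ from the original plaintext: P[2], P[3].

P[1] = 46, P[2] = F6, P[3] = B2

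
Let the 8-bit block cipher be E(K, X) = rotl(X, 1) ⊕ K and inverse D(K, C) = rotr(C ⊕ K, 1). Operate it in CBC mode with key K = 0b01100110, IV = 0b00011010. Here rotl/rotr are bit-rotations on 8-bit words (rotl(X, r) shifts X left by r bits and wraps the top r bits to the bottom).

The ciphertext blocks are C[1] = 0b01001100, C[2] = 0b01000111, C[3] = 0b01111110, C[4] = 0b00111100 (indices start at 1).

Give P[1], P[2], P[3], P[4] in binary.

CBC decryption: P_i = D(K, C_i) ⊕ C_{i−1}, with C_{0} = IV.
P[1]: D(K, 0b01001100) = 0b00010101; 0b00010101 ⊕ 0b00011010 = 0b00001111.
P[2]: D(K, 0b01000111) = 0b10010000; 0b10010000 ⊕ 0b01001100 = 0b11011100.
P[3]: D(K, 0b01111110) = 0b00001100; 0b00001100 ⊕ 0b01000111 = 0b01001011.
P[4]: D(K, 0b00111100) = 0b00101101; 0b00101101 ⊕ 0b01111110 = 0b01010011.

P[1] = 0b00001111, P[2] = 0b11011100, P[3] = 0b01001011, P[4] = 0b01010011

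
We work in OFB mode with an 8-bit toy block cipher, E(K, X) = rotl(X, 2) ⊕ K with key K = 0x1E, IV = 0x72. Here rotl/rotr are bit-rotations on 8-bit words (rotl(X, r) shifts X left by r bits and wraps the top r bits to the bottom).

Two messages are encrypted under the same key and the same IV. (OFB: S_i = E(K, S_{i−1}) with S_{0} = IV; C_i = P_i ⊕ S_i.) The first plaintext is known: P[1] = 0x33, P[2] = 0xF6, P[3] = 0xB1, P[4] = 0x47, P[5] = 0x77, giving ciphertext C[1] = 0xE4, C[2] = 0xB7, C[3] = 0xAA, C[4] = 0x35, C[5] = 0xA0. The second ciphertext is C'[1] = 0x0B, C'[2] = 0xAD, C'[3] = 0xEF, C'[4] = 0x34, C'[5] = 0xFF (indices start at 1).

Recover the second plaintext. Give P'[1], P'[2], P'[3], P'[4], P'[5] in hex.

P'[1] = 0xDC, P'[2] = 0xEC, P'[3] = 0xF4, P'[4] = 0x46, P'[5] = 0x28

In OFB with a reused IV, both messages share the same keystream S_i, so C_i ⊕ C'_i = P_i ⊕ P'_i and thus P'_i = P_i ⊕ C_i ⊕ C'_i.
P'[1]: 0x33 ⊕ 0xE4 ⊕ 0x0B = 0xDC.
P'[2]: 0xF6 ⊕ 0xB7 ⊕ 0xAD = 0xEC.
P'[3]: 0xB1 ⊕ 0xAA ⊕ 0xEF = 0xF4.
P'[4]: 0x47 ⊕ 0x35 ⊕ 0x34 = 0x46.
P'[5]: 0x77 ⊕ 0xA0 ⊕ 0xFF = 0x28.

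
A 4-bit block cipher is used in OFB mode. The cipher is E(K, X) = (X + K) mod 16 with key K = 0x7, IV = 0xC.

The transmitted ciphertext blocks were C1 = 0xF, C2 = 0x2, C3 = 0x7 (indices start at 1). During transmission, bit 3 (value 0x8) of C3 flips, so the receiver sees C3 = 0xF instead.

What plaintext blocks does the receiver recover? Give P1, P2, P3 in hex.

P1 = 0xC, P2 = 0x8, P3 = 0xE

OFB decryption: S_i = E(K, S_{i−1}) with S_{0} = IV; P_i = C_i ⊕ S_i.
Only C3 changed, to 0xF. In OFB, a change in C_i flips the same bit in P_i only; the keystream is unaffected. Decrypting the received ciphertext:
P1: S = E(K, 0xC) = 0x3; 0xF ⊕ 0x3 = 0xC.
P2: S = E(K, 0x3) = 0xA; 0x2 ⊕ 0xA = 0x8.
P3: S = E(K, 0xA) = 0x1; 0xF ⊕ 0x1 = 0xE.
Blocks that differ from the original plaintext: P3.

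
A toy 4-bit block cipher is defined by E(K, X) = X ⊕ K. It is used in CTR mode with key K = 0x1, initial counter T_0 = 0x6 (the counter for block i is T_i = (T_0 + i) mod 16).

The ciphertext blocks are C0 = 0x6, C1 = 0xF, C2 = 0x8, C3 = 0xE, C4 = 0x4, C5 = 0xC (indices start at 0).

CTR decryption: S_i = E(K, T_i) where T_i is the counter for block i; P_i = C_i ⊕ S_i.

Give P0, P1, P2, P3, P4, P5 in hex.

P0: T = 0x6, S = E(K, T) = 0x7; 0x6 ⊕ 0x7 = 0x1.
P1: T = 0x7, S = E(K, T) = 0x6; 0xF ⊕ 0x6 = 0x9.
P2: T = 0x8, S = E(K, T) = 0x9; 0x8 ⊕ 0x9 = 0x1.
P3: T = 0x9, S = E(K, T) = 0x8; 0xE ⊕ 0x8 = 0x6.
P4: T = 0xA, S = E(K, T) = 0xB; 0x4 ⊕ 0xB = 0xF.
P5: T = 0xB, S = E(K, T) = 0xA; 0xC ⊕ 0xA = 0x6.

P0 = 0x1, P1 = 0x9, P2 = 0x1, P3 = 0x6, P4 = 0xF, P5 = 0x6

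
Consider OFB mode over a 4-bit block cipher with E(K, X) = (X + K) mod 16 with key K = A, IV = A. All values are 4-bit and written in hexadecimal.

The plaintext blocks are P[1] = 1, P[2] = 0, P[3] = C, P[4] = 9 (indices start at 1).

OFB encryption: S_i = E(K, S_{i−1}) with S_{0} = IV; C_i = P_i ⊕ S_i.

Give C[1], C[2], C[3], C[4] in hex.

C[1]: S = E(K, A) = 4; 1 ⊕ 4 = 5.
C[2]: S = E(K, 4) = E; 0 ⊕ E = E.
C[3]: S = E(K, E) = 8; C ⊕ 8 = 4.
C[4]: S = E(K, 8) = 2; 9 ⊕ 2 = B.

C[1] = 5, C[2] = E, C[3] = 4, C[4] = B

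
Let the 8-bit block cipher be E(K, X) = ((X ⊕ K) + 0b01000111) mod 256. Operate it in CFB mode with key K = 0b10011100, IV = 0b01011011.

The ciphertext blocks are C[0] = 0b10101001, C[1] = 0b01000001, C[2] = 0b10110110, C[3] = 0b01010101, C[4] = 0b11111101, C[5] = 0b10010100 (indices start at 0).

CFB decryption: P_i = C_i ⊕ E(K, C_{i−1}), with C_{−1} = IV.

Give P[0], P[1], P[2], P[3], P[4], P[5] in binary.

P[0]: E(K, 0b01011011) = 0b00001110; 0b10101001 ⊕ 0b00001110 = 0b10100111.
P[1]: E(K, 0b10101001) = 0b01111100; 0b01000001 ⊕ 0b01111100 = 0b00111101.
P[2]: E(K, 0b01000001) = 0b00100100; 0b10110110 ⊕ 0b00100100 = 0b10010010.
P[3]: E(K, 0b10110110) = 0b01110001; 0b01010101 ⊕ 0b01110001 = 0b00100100.
P[4]: E(K, 0b01010101) = 0b00010000; 0b11111101 ⊕ 0b00010000 = 0b11101101.
P[5]: E(K, 0b11111101) = 0b10101000; 0b10010100 ⊕ 0b10101000 = 0b00111100.

P[0] = 0b10100111, P[1] = 0b00111101, P[2] = 0b10010010, P[3] = 0b00100100, P[4] = 0b11101101, P[5] = 0b00111100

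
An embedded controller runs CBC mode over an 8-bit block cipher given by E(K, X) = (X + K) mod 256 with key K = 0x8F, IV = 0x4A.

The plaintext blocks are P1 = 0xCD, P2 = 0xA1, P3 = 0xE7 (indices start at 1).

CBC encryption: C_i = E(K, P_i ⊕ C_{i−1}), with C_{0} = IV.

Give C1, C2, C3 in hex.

C1 = 0x16, C2 = 0x46, C3 = 0x30

C1: P1 ⊕ 0x4A = 0x87; E(K, 0x87) = 0x16.
C2: P2 ⊕ 0x16 = 0xB7; E(K, 0xB7) = 0x46.
C3: P3 ⊕ 0x46 = 0xA1; E(K, 0xA1) = 0x30.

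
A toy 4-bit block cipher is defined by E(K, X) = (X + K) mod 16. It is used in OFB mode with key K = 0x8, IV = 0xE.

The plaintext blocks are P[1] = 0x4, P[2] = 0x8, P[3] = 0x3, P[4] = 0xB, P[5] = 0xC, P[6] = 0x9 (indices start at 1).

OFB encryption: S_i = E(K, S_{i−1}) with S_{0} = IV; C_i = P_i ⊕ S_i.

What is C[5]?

C[5] = 0xA

C[1]: S = E(K, 0xE) = 0x6; 0x4 ⊕ 0x6 = 0x2.
C[2]: S = E(K, 0x6) = 0xE; 0x8 ⊕ 0xE = 0x6.
C[3]: S = E(K, 0xE) = 0x6; 0x3 ⊕ 0x6 = 0x5.
C[4]: S = E(K, 0x6) = 0xE; 0xB ⊕ 0xE = 0x5.
C[5]: S = E(K, 0xE) = 0x6; 0xC ⊕ 0x6 = 0xA.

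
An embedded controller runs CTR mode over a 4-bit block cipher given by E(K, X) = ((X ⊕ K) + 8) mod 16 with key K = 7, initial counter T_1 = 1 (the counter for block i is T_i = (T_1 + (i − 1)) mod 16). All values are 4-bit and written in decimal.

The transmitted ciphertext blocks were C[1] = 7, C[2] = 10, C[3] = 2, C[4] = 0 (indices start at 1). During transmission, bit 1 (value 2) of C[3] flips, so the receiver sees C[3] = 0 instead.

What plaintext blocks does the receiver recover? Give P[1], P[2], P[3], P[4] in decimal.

P[1] = 9, P[2] = 7, P[3] = 12, P[4] = 11

CTR decryption: S_i = E(K, T_i) where T_i is the counter for block i; P_i = C_i ⊕ S_i.
Only C[3] changed, to 0. In CTR, a change in C_i flips the same bit in P_i only; the keystream is unaffected. Decrypting the received ciphertext:
P[1]: T = 1, S = E(K, T) = 14; 7 ⊕ 14 = 9.
P[2]: T = 2, S = E(K, T) = 13; 10 ⊕ 13 = 7.
P[3]: T = 3, S = E(K, T) = 12; 0 ⊕ 12 = 12.
P[4]: T = 4, S = E(K, T) = 11; 0 ⊕ 11 = 11.
Blocks that differ from the original plaintext: P[3].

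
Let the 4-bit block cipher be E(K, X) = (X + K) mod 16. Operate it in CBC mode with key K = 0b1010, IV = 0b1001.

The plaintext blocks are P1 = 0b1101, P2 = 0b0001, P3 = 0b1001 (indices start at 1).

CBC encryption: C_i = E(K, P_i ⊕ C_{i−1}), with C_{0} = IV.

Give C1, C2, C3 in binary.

C1 = 0b1110, C2 = 0b1001, C3 = 0b1010

C1: P1 ⊕ 0b1001 = 0b0100; E(K, 0b0100) = 0b1110.
C2: P2 ⊕ 0b1110 = 0b1111; E(K, 0b1111) = 0b1001.
C3: P3 ⊕ 0b1001 = 0b0000; E(K, 0b0000) = 0b1010.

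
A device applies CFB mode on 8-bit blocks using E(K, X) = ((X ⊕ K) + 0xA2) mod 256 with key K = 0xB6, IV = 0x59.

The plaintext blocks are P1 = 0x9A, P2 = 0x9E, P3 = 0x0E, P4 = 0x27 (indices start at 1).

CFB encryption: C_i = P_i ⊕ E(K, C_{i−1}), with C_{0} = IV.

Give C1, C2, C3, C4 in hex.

C1: E(K, 0x59) = 0x91; 0x9A ⊕ 0x91 = 0x0B.
C2: E(K, 0x0B) = 0x5F; 0x9E ⊕ 0x5F = 0xC1.
C3: E(K, 0xC1) = 0x19; 0x0E ⊕ 0x19 = 0x17.
C4: E(K, 0x17) = 0x43; 0x27 ⊕ 0x43 = 0x64.

C1 = 0x0B, C2 = 0xC1, C3 = 0x17, C4 = 0x64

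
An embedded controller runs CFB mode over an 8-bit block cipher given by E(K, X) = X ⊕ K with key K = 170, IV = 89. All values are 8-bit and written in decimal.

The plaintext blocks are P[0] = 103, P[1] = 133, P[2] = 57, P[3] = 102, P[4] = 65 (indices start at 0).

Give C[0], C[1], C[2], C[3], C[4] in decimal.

C[0] = 148, C[1] = 187, C[2] = 40, C[3] = 228, C[4] = 15

CFB encryption: C_i = P_i ⊕ E(K, C_{i−1}), with C_{−1} = IV.
C[0]: E(K, 89) = 243; 103 ⊕ 243 = 148.
C[1]: E(K, 148) = 62; 133 ⊕ 62 = 187.
C[2]: E(K, 187) = 17; 57 ⊕ 17 = 40.
C[3]: E(K, 40) = 130; 102 ⊕ 130 = 228.
C[4]: E(K, 228) = 78; 65 ⊕ 78 = 15.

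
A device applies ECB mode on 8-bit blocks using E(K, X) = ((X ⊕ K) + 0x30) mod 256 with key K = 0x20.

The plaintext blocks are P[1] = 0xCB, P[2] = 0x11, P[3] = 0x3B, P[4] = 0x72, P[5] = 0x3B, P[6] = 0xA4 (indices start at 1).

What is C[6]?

ECB encryption: C_i = E(K, P_i).
C[6]: E(K, 0xA4) = 0xB4.

C[6] = 0xB4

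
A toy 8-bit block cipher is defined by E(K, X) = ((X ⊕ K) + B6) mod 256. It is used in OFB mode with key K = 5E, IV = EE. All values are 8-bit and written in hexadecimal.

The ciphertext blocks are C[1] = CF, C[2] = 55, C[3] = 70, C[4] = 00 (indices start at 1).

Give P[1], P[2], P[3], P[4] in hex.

OFB decryption: S_i = E(K, S_{i−1}) with S_{0} = IV; P_i = C_i ⊕ S_i.
P[1]: S = E(K, EE) = 66; CF ⊕ 66 = A9.
P[2]: S = E(K, 66) = EE; 55 ⊕ EE = BB.
P[3]: S = E(K, EE) = 66; 70 ⊕ 66 = 16.
P[4]: S = E(K, 66) = EE; 00 ⊕ EE = EE.

P[1] = A9, P[2] = BB, P[3] = 16, P[4] = EE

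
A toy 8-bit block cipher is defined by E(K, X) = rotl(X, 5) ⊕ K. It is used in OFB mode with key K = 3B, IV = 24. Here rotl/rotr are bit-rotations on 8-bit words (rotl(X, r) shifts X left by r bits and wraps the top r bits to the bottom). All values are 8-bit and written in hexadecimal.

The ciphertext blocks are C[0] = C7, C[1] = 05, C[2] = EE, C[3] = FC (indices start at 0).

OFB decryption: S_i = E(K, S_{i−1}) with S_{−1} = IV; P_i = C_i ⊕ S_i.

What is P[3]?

P[3] = 93

P[0]: S = E(K, 24) = BF; C7 ⊕ BF = 78.
P[1]: S = E(K, BF) = CC; 05 ⊕ CC = C9.
P[2]: S = E(K, CC) = A2; EE ⊕ A2 = 4C.
P[3]: S = E(K, A2) = 6F; FC ⊕ 6F = 93.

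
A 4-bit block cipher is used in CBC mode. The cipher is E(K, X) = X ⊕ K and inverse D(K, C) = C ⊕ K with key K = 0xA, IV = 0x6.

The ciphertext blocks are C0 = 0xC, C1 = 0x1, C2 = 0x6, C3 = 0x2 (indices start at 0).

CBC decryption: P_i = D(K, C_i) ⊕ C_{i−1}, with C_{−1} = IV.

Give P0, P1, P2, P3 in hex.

P0 = 0x0, P1 = 0x7, P2 = 0xD, P3 = 0xE

P0: D(K, 0xC) = 0x6; 0x6 ⊕ 0x6 = 0x0.
P1: D(K, 0x1) = 0xB; 0xB ⊕ 0xC = 0x7.
P2: D(K, 0x6) = 0xC; 0xC ⊕ 0x1 = 0xD.
P3: D(K, 0x2) = 0x8; 0x8 ⊕ 0x6 = 0xE.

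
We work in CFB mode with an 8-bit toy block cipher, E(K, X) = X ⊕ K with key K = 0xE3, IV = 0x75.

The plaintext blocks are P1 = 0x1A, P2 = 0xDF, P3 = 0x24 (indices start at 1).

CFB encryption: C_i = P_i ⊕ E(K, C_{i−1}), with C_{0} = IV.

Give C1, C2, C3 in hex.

C1 = 0x8C, C2 = 0xB0, C3 = 0x77

C1: E(K, 0x75) = 0x96; 0x1A ⊕ 0x96 = 0x8C.
C2: E(K, 0x8C) = 0x6F; 0xDF ⊕ 0x6F = 0xB0.
C3: E(K, 0xB0) = 0x53; 0x24 ⊕ 0x53 = 0x77.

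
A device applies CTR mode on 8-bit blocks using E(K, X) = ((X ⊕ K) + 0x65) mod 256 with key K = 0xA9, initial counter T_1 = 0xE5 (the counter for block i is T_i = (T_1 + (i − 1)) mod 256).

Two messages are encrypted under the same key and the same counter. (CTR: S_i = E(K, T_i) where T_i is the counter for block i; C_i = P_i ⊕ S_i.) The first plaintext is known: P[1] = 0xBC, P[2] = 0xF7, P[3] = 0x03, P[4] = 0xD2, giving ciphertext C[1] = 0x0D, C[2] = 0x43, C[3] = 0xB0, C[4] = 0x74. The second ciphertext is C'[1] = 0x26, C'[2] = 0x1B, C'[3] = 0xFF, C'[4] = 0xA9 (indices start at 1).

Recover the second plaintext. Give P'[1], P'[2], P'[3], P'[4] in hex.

In CTR with a reused counter, both messages share the same keystream S_i, so C_i ⊕ C'_i = P_i ⊕ P'_i and thus P'_i = P_i ⊕ C_i ⊕ C'_i.
P'[1]: 0xBC ⊕ 0x0D ⊕ 0x26 = 0x97.
P'[2]: 0xF7 ⊕ 0x43 ⊕ 0x1B = 0xAF.
P'[3]: 0x03 ⊕ 0xB0 ⊕ 0xFF = 0x4C.
P'[4]: 0xD2 ⊕ 0x74 ⊕ 0xA9 = 0x0F.

P'[1] = 0x97, P'[2] = 0xAF, P'[3] = 0x4C, P'[4] = 0x0F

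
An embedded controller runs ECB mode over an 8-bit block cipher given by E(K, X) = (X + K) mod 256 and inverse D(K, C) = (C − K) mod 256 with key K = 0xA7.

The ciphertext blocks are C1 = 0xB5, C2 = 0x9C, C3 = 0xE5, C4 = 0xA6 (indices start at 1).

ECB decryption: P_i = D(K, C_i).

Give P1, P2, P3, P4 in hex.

P1: D(K, 0xB5) = 0x0E.
P2: D(K, 0x9C) = 0xF5.
P3: D(K, 0xE5) = 0x3E.
P4: D(K, 0xA6) = 0xFF.

P1 = 0x0E, P2 = 0xF5, P3 = 0x3E, P4 = 0xFF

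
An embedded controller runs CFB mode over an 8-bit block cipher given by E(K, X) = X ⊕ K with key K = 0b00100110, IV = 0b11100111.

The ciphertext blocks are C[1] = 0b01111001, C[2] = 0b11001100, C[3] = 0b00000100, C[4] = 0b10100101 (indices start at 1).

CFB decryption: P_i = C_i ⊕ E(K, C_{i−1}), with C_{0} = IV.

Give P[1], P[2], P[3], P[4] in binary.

P[1]: E(K, 0b11100111) = 0b11000001; 0b01111001 ⊕ 0b11000001 = 0b10111000.
P[2]: E(K, 0b01111001) = 0b01011111; 0b11001100 ⊕ 0b01011111 = 0b10010011.
P[3]: E(K, 0b11001100) = 0b11101010; 0b00000100 ⊕ 0b11101010 = 0b11101110.
P[4]: E(K, 0b00000100) = 0b00100010; 0b10100101 ⊕ 0b00100010 = 0b10000111.

P[1] = 0b10111000, P[2] = 0b10010011, P[3] = 0b11101110, P[4] = 0b10000111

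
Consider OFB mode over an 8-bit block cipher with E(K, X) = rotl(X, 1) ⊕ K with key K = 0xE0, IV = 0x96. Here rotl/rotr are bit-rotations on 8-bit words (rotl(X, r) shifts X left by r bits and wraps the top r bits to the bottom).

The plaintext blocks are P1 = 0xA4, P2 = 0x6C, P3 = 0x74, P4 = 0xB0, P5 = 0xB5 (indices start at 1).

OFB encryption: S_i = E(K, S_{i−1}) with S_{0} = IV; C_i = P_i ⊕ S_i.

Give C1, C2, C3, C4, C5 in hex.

C1 = 0x69, C2 = 0x17, C3 = 0x62, C4 = 0x7C, C5 = 0xCC

C1: S = E(K, 0x96) = 0xCD; 0xA4 ⊕ 0xCD = 0x69.
C2: S = E(K, 0xCD) = 0x7B; 0x6C ⊕ 0x7B = 0x17.
C3: S = E(K, 0x7B) = 0x16; 0x74 ⊕ 0x16 = 0x62.
C4: S = E(K, 0x16) = 0xCC; 0xB0 ⊕ 0xCC = 0x7C.
C5: S = E(K, 0xCC) = 0x79; 0xB5 ⊕ 0x79 = 0xCC.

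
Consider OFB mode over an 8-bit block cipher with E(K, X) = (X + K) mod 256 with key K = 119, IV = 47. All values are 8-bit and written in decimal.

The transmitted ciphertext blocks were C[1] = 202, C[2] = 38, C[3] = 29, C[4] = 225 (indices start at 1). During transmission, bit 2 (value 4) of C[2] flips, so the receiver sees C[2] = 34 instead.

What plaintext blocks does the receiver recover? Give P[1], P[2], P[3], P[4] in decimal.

OFB decryption: S_i = E(K, S_{i−1}) with S_{0} = IV; P_i = C_i ⊕ S_i.
Only C[2] changed, to 34. In OFB, a change in C_i flips the same bit in P_i only; the keystream is unaffected. Decrypting the received ciphertext:
P[1]: S = E(K, 47) = 166; 202 ⊕ 166 = 108.
P[2]: S = E(K, 166) = 29; 34 ⊕ 29 = 63.
P[3]: S = E(K, 29) = 148; 29 ⊕ 148 = 137.
P[4]: S = E(K, 148) = 11; 225 ⊕ 11 = 234.
Blocks that differ from the original plaintext: P[2].

P[1] = 108, P[2] = 63, P[3] = 137, P[4] = 234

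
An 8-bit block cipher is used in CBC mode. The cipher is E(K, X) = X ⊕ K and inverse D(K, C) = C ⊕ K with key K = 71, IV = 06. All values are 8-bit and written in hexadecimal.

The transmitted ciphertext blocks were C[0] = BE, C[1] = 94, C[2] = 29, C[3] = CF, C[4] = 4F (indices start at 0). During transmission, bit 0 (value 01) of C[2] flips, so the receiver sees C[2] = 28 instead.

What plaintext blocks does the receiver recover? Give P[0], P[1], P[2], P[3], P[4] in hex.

P[0] = C9, P[1] = 5B, P[2] = CD, P[3] = 96, P[4] = F1

CBC decryption: P_i = D(K, C_i) ⊕ C_{i−1}, with C_{−1} = IV.
Only C[2] changed, to 28. In CBC, a change in C_i garbles P_i and flips the same bit in P_{i+1}. Decrypting the received ciphertext:
P[0]: D(K, BE) = CF; CF ⊕ 06 = C9.
P[1]: D(K, 94) = E5; E5 ⊕ BE = 5B.
P[2]: D(K, 28) = 59; 59 ⊕ 94 = CD.
P[3]: D(K, CF) = BE; BE ⊕ 28 = 96.
P[4]: D(K, 4F) = 3E; 3E ⊕ CF = F1.
Blocks that differ from the original plaintext: P[2], P[3].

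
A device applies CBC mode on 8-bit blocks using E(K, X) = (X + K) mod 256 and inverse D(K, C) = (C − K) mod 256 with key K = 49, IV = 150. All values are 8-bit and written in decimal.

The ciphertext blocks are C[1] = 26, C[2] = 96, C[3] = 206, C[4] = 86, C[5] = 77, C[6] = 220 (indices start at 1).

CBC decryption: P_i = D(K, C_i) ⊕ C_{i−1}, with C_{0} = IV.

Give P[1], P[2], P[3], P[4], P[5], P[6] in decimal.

P[1] = 127, P[2] = 53, P[3] = 253, P[4] = 235, P[5] = 74, P[6] = 230

P[1]: D(K, 26) = 233; 233 ⊕ 150 = 127.
P[2]: D(K, 96) = 47; 47 ⊕ 26 = 53.
P[3]: D(K, 206) = 157; 157 ⊕ 96 = 253.
P[4]: D(K, 86) = 37; 37 ⊕ 206 = 235.
P[5]: D(K, 77) = 28; 28 ⊕ 86 = 74.
P[6]: D(K, 220) = 171; 171 ⊕ 77 = 230.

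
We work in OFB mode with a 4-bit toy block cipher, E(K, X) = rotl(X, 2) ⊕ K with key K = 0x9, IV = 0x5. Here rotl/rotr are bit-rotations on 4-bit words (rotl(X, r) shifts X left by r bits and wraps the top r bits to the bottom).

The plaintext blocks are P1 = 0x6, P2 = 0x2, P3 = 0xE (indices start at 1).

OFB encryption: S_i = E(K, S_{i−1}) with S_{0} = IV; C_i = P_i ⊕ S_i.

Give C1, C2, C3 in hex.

C1 = 0xA, C2 = 0x8, C3 = 0xD

C1: S = E(K, 0x5) = 0xC; 0x6 ⊕ 0xC = 0xA.
C2: S = E(K, 0xC) = 0xA; 0x2 ⊕ 0xA = 0x8.
C3: S = E(K, 0xA) = 0x3; 0xE ⊕ 0x3 = 0xD.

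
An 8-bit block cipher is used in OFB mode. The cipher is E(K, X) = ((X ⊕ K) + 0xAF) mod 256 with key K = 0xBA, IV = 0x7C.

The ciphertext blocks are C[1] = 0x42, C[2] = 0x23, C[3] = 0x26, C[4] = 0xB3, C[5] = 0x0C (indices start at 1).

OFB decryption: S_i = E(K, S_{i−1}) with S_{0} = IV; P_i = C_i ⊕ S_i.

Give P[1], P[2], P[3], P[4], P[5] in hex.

P[1] = 0x37, P[2] = 0x5D, P[3] = 0x55, P[4] = 0xCB, P[5] = 0x7D

P[1]: S = E(K, 0x7C) = 0x75; 0x42 ⊕ 0x75 = 0x37.
P[2]: S = E(K, 0x75) = 0x7E; 0x23 ⊕ 0x7E = 0x5D.
P[3]: S = E(K, 0x7E) = 0x73; 0x26 ⊕ 0x73 = 0x55.
P[4]: S = E(K, 0x73) = 0x78; 0xB3 ⊕ 0x78 = 0xCB.
P[5]: S = E(K, 0x78) = 0x71; 0x0C ⊕ 0x71 = 0x7D.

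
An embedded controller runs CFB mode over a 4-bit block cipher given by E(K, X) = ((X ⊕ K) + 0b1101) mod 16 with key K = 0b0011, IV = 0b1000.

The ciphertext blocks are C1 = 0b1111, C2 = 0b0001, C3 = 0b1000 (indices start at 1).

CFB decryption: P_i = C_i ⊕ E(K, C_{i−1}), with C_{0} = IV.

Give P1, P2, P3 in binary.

P1 = 0b0111, P2 = 0b1000, P3 = 0b0111

P1: E(K, 0b1000) = 0b1000; 0b1111 ⊕ 0b1000 = 0b0111.
P2: E(K, 0b1111) = 0b1001; 0b0001 ⊕ 0b1001 = 0b1000.
P3: E(K, 0b0001) = 0b1111; 0b1000 ⊕ 0b1111 = 0b0111.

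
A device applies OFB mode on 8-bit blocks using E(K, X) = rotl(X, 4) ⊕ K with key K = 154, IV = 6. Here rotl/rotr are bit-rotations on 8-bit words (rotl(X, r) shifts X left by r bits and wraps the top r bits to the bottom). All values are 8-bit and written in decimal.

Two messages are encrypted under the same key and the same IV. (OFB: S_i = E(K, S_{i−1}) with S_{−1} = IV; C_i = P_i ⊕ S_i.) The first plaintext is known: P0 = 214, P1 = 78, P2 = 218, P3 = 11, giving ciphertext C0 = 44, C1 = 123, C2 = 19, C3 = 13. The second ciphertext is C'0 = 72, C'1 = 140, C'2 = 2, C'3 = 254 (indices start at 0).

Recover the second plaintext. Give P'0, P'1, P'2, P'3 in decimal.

In OFB with a reused IV, both messages share the same keystream S_i, so C_i ⊕ C'_i = P_i ⊕ P'_i and thus P'_i = P_i ⊕ C_i ⊕ C'_i.
P'0: 214 ⊕ 44 ⊕ 72 = 178.
P'1: 78 ⊕ 123 ⊕ 140 = 185.
P'2: 218 ⊕ 19 ⊕ 2 = 203.
P'3: 11 ⊕ 13 ⊕ 254 = 248.

P'0 = 178, P'1 = 185, P'2 = 203, P'3 = 248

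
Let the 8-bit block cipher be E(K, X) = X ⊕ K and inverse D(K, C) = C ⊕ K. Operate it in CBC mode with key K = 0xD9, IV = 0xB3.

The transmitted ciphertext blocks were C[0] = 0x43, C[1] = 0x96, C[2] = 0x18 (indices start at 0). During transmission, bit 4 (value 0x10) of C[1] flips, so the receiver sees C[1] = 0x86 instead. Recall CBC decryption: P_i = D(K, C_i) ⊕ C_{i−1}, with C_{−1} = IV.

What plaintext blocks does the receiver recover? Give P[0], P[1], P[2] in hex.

Only C[1] changed, to 0x86. In CBC, a change in C_i garbles P_i and flips the same bit in P_{i+1}. Decrypting the received ciphertext:
P[0]: D(K, 0x43) = 0x9A; 0x9A ⊕ 0xB3 = 0x29.
P[1]: D(K, 0x86) = 0x5F; 0x5F ⊕ 0x43 = 0x1C.
P[2]: D(K, 0x18) = 0xC1; 0xC1 ⊕ 0x86 = 0x47.
Blocks that differ from the original plaintext: P[1], P[2].

P[0] = 0x29, P[1] = 0x1C, P[2] = 0x47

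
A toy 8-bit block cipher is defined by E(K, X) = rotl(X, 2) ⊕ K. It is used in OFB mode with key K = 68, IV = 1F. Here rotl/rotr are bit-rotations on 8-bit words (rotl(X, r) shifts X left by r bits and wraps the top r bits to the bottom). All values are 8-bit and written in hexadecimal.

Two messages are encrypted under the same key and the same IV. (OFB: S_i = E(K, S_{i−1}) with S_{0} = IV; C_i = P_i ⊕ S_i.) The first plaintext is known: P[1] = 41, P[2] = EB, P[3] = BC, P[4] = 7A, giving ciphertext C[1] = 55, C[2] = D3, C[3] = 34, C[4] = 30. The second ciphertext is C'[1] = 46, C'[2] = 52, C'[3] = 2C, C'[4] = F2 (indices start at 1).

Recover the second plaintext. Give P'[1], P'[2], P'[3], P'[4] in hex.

P'[1] = 52, P'[2] = 6A, P'[3] = A4, P'[4] = B8

In OFB with a reused IV, both messages share the same keystream S_i, so C_i ⊕ C'_i = P_i ⊕ P'_i and thus P'_i = P_i ⊕ C_i ⊕ C'_i.
P'[1]: 41 ⊕ 55 ⊕ 46 = 52.
P'[2]: EB ⊕ D3 ⊕ 52 = 6A.
P'[3]: BC ⊕ 34 ⊕ 2C = A4.
P'[4]: 7A ⊕ 30 ⊕ F2 = B8.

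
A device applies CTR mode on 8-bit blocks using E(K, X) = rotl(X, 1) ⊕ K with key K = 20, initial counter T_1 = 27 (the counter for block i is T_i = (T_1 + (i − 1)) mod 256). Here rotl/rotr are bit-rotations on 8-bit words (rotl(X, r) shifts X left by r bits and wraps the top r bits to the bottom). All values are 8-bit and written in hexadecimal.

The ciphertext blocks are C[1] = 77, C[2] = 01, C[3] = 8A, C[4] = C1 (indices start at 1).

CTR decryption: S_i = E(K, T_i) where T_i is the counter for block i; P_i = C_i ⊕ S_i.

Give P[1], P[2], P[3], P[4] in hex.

P[1]: T = 27, S = E(K, T) = 6E; 77 ⊕ 6E = 19.
P[2]: T = 28, S = E(K, T) = 70; 01 ⊕ 70 = 71.
P[3]: T = 29, S = E(K, T) = 72; 8A ⊕ 72 = F8.
P[4]: T = 2A, S = E(K, T) = 74; C1 ⊕ 74 = B5.

P[1] = 19, P[2] = 71, P[3] = F8, P[4] = B5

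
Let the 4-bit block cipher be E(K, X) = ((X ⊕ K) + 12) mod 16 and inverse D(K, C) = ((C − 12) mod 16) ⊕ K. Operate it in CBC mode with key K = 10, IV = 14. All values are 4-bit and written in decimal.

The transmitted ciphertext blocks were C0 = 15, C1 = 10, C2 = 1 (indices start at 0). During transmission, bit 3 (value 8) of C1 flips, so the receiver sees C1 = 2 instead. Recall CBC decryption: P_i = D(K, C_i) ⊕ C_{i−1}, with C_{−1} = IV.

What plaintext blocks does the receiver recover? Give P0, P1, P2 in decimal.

P0 = 7, P1 = 3, P2 = 13

Only C1 changed, to 2. In CBC, a change in C_i garbles P_i and flips the same bit in P_{i+1}. Decrypting the received ciphertext:
P0: D(K, 15) = 9; 9 ⊕ 14 = 7.
P1: D(K, 2) = 12; 12 ⊕ 15 = 3.
P2: D(K, 1) = 15; 15 ⊕ 2 = 13.
Blocks that differ from the original plaintext: P1, P2.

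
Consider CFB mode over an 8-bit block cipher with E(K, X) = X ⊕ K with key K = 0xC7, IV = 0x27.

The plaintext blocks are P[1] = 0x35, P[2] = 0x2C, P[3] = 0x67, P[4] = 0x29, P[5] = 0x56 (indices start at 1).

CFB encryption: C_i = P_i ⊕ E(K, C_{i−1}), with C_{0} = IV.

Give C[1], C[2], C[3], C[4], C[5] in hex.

C[1]: E(K, 0x27) = 0xE0; 0x35 ⊕ 0xE0 = 0xD5.
C[2]: E(K, 0xD5) = 0x12; 0x2C ⊕ 0x12 = 0x3E.
C[3]: E(K, 0x3E) = 0xF9; 0x67 ⊕ 0xF9 = 0x9E.
C[4]: E(K, 0x9E) = 0x59; 0x29 ⊕ 0x59 = 0x70.
C[5]: E(K, 0x70) = 0xB7; 0x56 ⊕ 0xB7 = 0xE1.

C[1] = 0xD5, C[2] = 0x3E, C[3] = 0x9E, C[4] = 0x70, C[5] = 0xE1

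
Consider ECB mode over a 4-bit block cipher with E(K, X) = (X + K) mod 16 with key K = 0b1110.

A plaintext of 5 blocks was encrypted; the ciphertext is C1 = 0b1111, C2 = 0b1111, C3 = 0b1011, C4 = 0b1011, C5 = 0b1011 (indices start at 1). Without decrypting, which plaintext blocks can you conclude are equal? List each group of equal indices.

P1 = P2; P3 = P4 = P5

ECB encrypts each block independently with the same key, so equal ciphertext blocks imply equal plaintext blocks.
C1 = C2 = 0b1111, so P1 = P2.
C3 = C4 = C5 = 0b1011, so P3 = P4 = P5.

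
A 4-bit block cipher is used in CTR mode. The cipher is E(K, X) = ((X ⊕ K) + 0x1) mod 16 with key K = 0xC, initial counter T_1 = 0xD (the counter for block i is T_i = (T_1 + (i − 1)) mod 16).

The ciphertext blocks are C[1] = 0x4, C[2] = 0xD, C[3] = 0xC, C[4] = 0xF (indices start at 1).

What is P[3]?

CTR decryption: S_i = E(K, T_i) where T_i is the counter for block i; P_i = C_i ⊕ S_i.
P[3]: T = 0xF, S = E(K, T) = 0x4; 0xC ⊕ 0x4 = 0x8.

P[3] = 0x8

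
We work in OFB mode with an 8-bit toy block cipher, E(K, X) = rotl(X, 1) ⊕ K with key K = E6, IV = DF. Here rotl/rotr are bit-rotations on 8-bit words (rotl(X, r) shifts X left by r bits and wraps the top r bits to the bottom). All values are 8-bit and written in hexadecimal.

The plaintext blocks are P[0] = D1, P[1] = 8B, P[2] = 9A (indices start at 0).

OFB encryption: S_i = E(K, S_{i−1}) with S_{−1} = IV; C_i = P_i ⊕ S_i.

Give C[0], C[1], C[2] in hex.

C[0]: S = E(K, DF) = 59; D1 ⊕ 59 = 88.
C[1]: S = E(K, 59) = 54; 8B ⊕ 54 = DF.
C[2]: S = E(K, 54) = 4E; 9A ⊕ 4E = D4.

C[0] = 88, C[1] = DF, C[2] = D4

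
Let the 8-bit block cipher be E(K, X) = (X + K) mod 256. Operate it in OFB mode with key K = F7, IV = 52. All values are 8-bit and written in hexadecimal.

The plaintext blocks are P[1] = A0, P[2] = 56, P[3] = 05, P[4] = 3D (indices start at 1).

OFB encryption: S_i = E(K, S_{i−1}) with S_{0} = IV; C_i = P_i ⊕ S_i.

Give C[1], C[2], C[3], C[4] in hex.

C[1]: S = E(K, 52) = 49; A0 ⊕ 49 = E9.
C[2]: S = E(K, 49) = 40; 56 ⊕ 40 = 16.
C[3]: S = E(K, 40) = 37; 05 ⊕ 37 = 32.
C[4]: S = E(K, 37) = 2E; 3D ⊕ 2E = 13.

C[1] = E9, C[2] = 16, C[3] = 32, C[4] = 13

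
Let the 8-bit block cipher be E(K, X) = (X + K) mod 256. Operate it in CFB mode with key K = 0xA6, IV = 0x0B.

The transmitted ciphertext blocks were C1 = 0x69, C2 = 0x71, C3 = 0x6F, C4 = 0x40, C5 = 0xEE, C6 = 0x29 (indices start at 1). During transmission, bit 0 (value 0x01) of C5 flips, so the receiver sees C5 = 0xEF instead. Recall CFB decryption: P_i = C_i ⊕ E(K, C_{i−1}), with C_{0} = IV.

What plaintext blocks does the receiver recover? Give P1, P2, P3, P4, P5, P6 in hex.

P1 = 0xD8, P2 = 0x7E, P3 = 0x78, P4 = 0x55, P5 = 0x09, P6 = 0xBC

Only C5 changed, to 0xEF. In CFB, a change in C_i flips the same bit in P_i and garbles P_{i+1}. Decrypting the received ciphertext:
P1: E(K, 0x0B) = 0xB1; 0x69 ⊕ 0xB1 = 0xD8.
P2: E(K, 0x69) = 0x0F; 0x71 ⊕ 0x0F = 0x7E.
P3: E(K, 0x71) = 0x17; 0x6F ⊕ 0x17 = 0x78.
P4: E(K, 0x6F) = 0x15; 0x40 ⊕ 0x15 = 0x55.
P5: E(K, 0x40) = 0xE6; 0xEF ⊕ 0xE6 = 0x09.
P6: E(K, 0xEF) = 0x95; 0x29 ⊕ 0x95 = 0xBC.
Blocks that differ from the original plaintext: P5, P6.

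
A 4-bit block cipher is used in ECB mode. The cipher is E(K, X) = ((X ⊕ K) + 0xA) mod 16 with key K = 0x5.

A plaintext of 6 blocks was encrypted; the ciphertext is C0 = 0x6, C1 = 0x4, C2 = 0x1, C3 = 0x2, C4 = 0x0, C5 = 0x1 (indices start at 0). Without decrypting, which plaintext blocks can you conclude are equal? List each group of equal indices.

P2 = P5

ECB encrypts each block independently with the same key, so equal ciphertext blocks imply equal plaintext blocks.
C2 = C5 = 0x1, so P2 = P5.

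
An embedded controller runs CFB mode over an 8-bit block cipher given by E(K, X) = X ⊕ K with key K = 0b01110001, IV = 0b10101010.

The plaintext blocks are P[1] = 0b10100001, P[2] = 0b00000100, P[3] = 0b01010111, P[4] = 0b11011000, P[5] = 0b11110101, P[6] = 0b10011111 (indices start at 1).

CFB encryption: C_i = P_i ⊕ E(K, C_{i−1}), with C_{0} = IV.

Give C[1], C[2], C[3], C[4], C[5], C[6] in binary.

C[1]: E(K, 0b10101010) = 0b11011011; 0b10100001 ⊕ 0b11011011 = 0b01111010.
C[2]: E(K, 0b01111010) = 0b00001011; 0b00000100 ⊕ 0b00001011 = 0b00001111.
C[3]: E(K, 0b00001111) = 0b01111110; 0b01010111 ⊕ 0b01111110 = 0b00101001.
C[4]: E(K, 0b00101001) = 0b01011000; 0b11011000 ⊕ 0b01011000 = 0b10000000.
C[5]: E(K, 0b10000000) = 0b11110001; 0b11110101 ⊕ 0b11110001 = 0b00000100.
C[6]: E(K, 0b00000100) = 0b01110101; 0b10011111 ⊕ 0b01110101 = 0b11101010.

C[1] = 0b01111010, C[2] = 0b00001111, C[3] = 0b00101001, C[4] = 0b10000000, C[5] = 0b00000100, C[6] = 0b11101010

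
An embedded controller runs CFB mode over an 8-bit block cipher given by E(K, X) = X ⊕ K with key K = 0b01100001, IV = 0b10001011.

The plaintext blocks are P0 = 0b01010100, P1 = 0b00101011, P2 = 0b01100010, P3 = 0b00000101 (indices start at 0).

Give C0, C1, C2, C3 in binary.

C0 = 0b10111110, C1 = 0b11110100, C2 = 0b11110111, C3 = 0b10010011

CFB encryption: C_i = P_i ⊕ E(K, C_{i−1}), with C_{−1} = IV.
C0: E(K, 0b10001011) = 0b11101010; 0b01010100 ⊕ 0b11101010 = 0b10111110.
C1: E(K, 0b10111110) = 0b11011111; 0b00101011 ⊕ 0b11011111 = 0b11110100.
C2: E(K, 0b11110100) = 0b10010101; 0b01100010 ⊕ 0b10010101 = 0b11110111.
C3: E(K, 0b11110111) = 0b10010110; 0b00000101 ⊕ 0b10010110 = 0b10010011.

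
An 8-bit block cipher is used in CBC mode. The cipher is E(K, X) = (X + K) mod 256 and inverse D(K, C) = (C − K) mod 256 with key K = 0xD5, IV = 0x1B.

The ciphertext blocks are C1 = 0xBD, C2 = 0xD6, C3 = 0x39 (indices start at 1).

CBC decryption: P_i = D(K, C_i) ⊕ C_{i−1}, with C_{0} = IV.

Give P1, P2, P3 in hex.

P1: D(K, 0xBD) = 0xE8; 0xE8 ⊕ 0x1B = 0xF3.
P2: D(K, 0xD6) = 0x01; 0x01 ⊕ 0xBD = 0xBC.
P3: D(K, 0x39) = 0x64; 0x64 ⊕ 0xD6 = 0xB2.

P1 = 0xF3, P2 = 0xBC, P3 = 0xB2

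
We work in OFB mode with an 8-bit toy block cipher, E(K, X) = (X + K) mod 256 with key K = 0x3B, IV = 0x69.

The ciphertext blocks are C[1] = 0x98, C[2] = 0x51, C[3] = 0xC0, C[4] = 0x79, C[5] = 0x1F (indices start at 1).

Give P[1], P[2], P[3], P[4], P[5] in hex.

P[1] = 0x3C, P[2] = 0x8E, P[3] = 0xDA, P[4] = 0x2C, P[5] = 0x8F

OFB decryption: S_i = E(K, S_{i−1}) with S_{0} = IV; P_i = C_i ⊕ S_i.
P[1]: S = E(K, 0x69) = 0xA4; 0x98 ⊕ 0xA4 = 0x3C.
P[2]: S = E(K, 0xA4) = 0xDF; 0x51 ⊕ 0xDF = 0x8E.
P[3]: S = E(K, 0xDF) = 0x1A; 0xC0 ⊕ 0x1A = 0xDA.
P[4]: S = E(K, 0x1A) = 0x55; 0x79 ⊕ 0x55 = 0x2C.
P[5]: S = E(K, 0x55) = 0x90; 0x1F ⊕ 0x90 = 0x8F.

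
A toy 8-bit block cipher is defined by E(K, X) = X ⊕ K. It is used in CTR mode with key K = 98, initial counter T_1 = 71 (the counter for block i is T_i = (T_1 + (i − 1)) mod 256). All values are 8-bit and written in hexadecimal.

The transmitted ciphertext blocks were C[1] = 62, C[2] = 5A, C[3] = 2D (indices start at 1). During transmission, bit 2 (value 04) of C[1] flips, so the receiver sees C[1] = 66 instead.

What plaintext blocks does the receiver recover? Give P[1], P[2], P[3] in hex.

CTR decryption: S_i = E(K, T_i) where T_i is the counter for block i; P_i = C_i ⊕ S_i.
Only C[1] changed, to 66. In CTR, a change in C_i flips the same bit in P_i only; the keystream is unaffected. Decrypting the received ciphertext:
P[1]: T = 71, S = E(K, T) = E9; 66 ⊕ E9 = 8F.
P[2]: T = 72, S = E(K, T) = EA; 5A ⊕ EA = B0.
P[3]: T = 73, S = E(K, T) = EB; 2D ⊕ EB = C6.
Blocks that differ from the original plaintext: P[1].

P[1] = 8F, P[2] = B0, P[3] = C6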